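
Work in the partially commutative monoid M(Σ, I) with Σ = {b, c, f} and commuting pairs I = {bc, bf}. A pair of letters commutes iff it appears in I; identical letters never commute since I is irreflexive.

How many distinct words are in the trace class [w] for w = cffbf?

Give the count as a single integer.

#0=c has no predecessor
#1=f depends on [0:c]
#2=f depends on [1:f]
#3=b has no predecessor
#4=f depends on [2:f]
sources: [0:c, 3:b]
N(rest) = Σ N(rest − s) over sources s of rest; N(one piece) = 1:
  size 1 → [3]=1  [4]=1
  size 2 → [2,4]=1  [3,4]=2
  size 3 → [1,2,4]=1  [2,3,4]=3
  first=0(c) contributes 4
  first=3(b) contributes 1
|[w]| = 5

5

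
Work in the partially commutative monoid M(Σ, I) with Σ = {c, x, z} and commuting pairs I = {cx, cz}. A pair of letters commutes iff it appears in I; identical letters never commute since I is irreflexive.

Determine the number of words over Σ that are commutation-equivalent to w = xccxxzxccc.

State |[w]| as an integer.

#0=x has no predecessor
#1=c has no predecessor
#2=c depends on [1:c]
#3=x depends on [0:x]
#4=x depends on [3:x]
#5=z depends on [4:x]
#6=x depends on [5:z]
#7=c depends on [2:c]
#8=c depends on [7:c]
#9=c depends on [8:c]
sources: [0:x, 1:c]
N(rest) = Σ N(rest − s) over sources s of rest; N(one piece) = 1:
  size 1 → [6]=1  [9]=1
  size 2 → [5,6]=1  [6,9]=2  [8,9]=1
  size 3 → [4,5,6]=1  [5,6,9]=3  [6,8,9]=3  [7,8,9]=1
  size 4 → [2,7,8,9]=1  [3,4,5,6]=1  [4,5,6,9]=4  [5,6,8,9]=6  [6,7,8,9]=4
  size 5 → [0,3,4,5,6]=1  [1,2,7,8,9]=1  [2,6,7,8,9]=5  [3,4,5,6,9]=5  [4,5,6,8,9]=10  [5,6,7,8,9]=10
  size 6 → [0,3,4,5,6,9]=6  [1,2,6,7,8,9]=6  [2,5,6,7,8,9]=15  [3,4,5,6,8,9]=15  [4,5,6,7,8,9]=20
  size 7 → [0,3,4,5,6,8,9]=21  [1,2,5,6,7,8,9]=21  [2,4,5,6,7,8,9]=35  [3,4,5,6,7,8,9]=35
  size 8 → [0,3,4,5,6,7,8,9]=56  [1,2,4,5,6,7,8,9]=56  [2,3,4,5,6,7,8,9]=70
  first=0(x) contributes 126
  first=1(c) contributes 126
|[w]| = 252

252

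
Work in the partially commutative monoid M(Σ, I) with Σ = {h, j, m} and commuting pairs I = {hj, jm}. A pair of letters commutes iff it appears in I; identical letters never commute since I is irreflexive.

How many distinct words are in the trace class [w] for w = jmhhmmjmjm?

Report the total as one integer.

120

piece 0:j — minimal
piece 1:m — minimal
piece 2:h rests on {1:m}
piece 3:h rests on {2:h}
piece 4:m rests on {3:h}
piece 5:m rests on {4:m}
piece 6:j rests on {0:j}
piece 7:m rests on {5:m}
piece 8:j rests on {6:j}
piece 9:m rests on {7:m}
minimal pieces: {0:j, 1:m}
ways to finish when only these pieces remain (= sum over removing one remaining piece with nothing left below it):
  1 left: {8}→1  {9}→1
  2 left: {6,8}→1  {7,9}→1  {8,9}→2
  3 left: {0,6,8}→1  {5,7,9}→1  {6,8,9}→3  {7,8,9}→3
  4 left: {0,6,8,9}→4  {4,5,7,9}→1  {5,7,8,9}→4  {6,7,8,9}→6
  5 left: {0,6,7,8,9}→10  {3,4,5,7,9}→1  {4,5,7,8,9}→5  {5,6,7,8,9}→10
  6 left: {0,5,6,7,8,9}→20  {2,3,4,5,7,9}→1  {3,4,5,7,8,9}→6  {4,5,6,7,8,9}→15
  7 left: {0,4,5,6,7,8,9}→35  {1,2,3,4,5,7,9}→1  {2,3,4,5,7,8,9}→7  {3,4,5,6,7,8,9}→21
  8 left: {0,3,4,5,6,7,8,9}→56  {1,2,3,4,5,7,8,9}→8  {2,3,4,5,6,7,8,9}→28
  placing 0:j first → 36 extensions
  placing 1:m first → 84 extensions
total linear extensions = 120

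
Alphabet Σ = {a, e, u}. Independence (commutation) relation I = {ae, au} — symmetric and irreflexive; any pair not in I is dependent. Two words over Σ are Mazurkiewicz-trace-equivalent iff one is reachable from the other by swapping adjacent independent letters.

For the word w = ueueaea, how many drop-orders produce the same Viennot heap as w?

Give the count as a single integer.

piece 0:u — minimal
piece 1:e rests on {0:u}
piece 2:u rests on {1:e}
piece 3:e rests on {2:u}
piece 4:a — minimal
piece 5:e rests on {3:e}
piece 6:a rests on {4:a}
minimal pieces: {0:u, 4:a}
ways to finish when only these pieces remain (= sum over removing one remaining piece with nothing left below it):
  1 left: {5}→1  {6}→1
  2 left: {3,5}→1  {4,6}→1  {5,6}→2
  3 left: {2,3,5}→1  {3,5,6}→3  {4,5,6}→3
  4 left: {1,2,3,5}→1  {2,3,5,6}→4  {3,4,5,6}→6
  5 left: {0,1,2,3,5}→1  {1,2,3,5,6}→5  {2,3,4,5,6}→10
  placing 0:u first → 15 extensions
  placing 4:a first → 6 extensions
total linear extensions = 21

21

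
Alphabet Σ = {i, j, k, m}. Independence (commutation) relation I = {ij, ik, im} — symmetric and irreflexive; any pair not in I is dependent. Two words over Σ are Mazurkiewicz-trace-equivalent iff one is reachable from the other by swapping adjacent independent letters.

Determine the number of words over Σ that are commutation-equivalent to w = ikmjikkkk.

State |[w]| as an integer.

piece 0:i — minimal
piece 1:k — minimal
piece 2:m rests on {1:k}
piece 3:j rests on {2:m}
piece 4:i rests on {0:i}
piece 5:k rests on {3:j}
piece 6:k rests on {5:k}
piece 7:k rests on {6:k}
piece 8:k rests on {7:k}
minimal pieces: {0:i, 1:k}
ways to finish when only these pieces remain (= sum over removing one remaining piece with nothing left below it):
  1 left: {4}→1  {8}→1
  2 left: {0,4}→1  {4,8}→2  {7,8}→1
  3 left: {0,4,8}→3  {4,7,8}→3  {6,7,8}→1
  4 left: {0,4,7,8}→6  {4,6,7,8}→4  {5,6,7,8}→1
  5 left: {0,4,6,7,8}→10  {3,5,6,7,8}→1  {4,5,6,7,8}→5
  6 left: {0,4,5,6,7,8}→15  {2,3,5,6,7,8}→1  {3,4,5,6,7,8}→6
  7 left: {0,3,4,5,6,7,8}→21  {1,2,3,5,6,7,8}→1  {2,3,4,5,6,7,8}→7
  placing 0:i first → 8 extensions
  placing 1:k first → 28 extensions
total linear extensions = 36

36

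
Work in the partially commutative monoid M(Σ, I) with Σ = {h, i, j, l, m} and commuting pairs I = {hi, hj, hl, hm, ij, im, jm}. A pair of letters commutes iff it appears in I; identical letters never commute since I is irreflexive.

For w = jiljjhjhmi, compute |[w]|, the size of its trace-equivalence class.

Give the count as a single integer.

drop 0:j onto floor
drop 1:i onto floor
drop 2:l onto {0:j, 1:i}
drop 3:j onto {2:l}
drop 4:j onto {3:j}
drop 5:h onto floor
drop 6:j onto {4:j}
drop 7:h onto {5:h}
drop 8:m onto {2:l}
drop 9:i onto {2:l}
ground layer = {0:j, 1:i, 5:h}
drop-orders for the pieces not yet dropped (sum over which currently-grounded one goes next):
  1 to go: {6} 1  {7} 1  {8} 1  {9} 1
  2 to go: {4,6} 1  {5,7} 1  {6,7} 2  {6,8} 2  {6,9} 2  {7,8} 2  {7,9} 2  {8,9} 2
  3 to go: {3,4,6} 1  {4,6,7} 3  {4,6,8} 3  {4,6,9} 3  {5,6,7} 3  {5,7,8} 3  {5,7,9} 3  {6,7,8} 6  {6,7,9} 6  {6,8,9} 6  {7,8,9} 6
  4 to go: {3,4,6,7} 4  {3,4,6,8} 4  {3,4,6,9} 4  {4,5,6,7} 6  {4,6,7,8} 12  {4,6,7,9} 12  {4,6,8,9} 12  {5,6,7,8} 12  {5,6,7,9} 12  {5,7,8,9} 12  {6,7,8,9} 24
  5 to go: {3,4,5,6,7} 10  {3,4,6,7,8} 20  {3,4,6,7,9} 20  {3,4,6,8,9} 20  {4,5,6,7,8} 30  {4,5,6,7,9} 30  {4,6,7,8,9} 60  {5,6,7,8,9} 60
  6 to go: {2,3,4,6,8,9} 20  {3,4,5,6,7,8} 60  {3,4,5,6,7,9} 60  {3,4,6,7,8,9} 120  {4,5,6,7,8,9} 180
  7 to go: {0,2,3,4,6,8,9} 20  {1,2,3,4,6,8,9} 20  {2,3,4,6,7,8,9} 140  {3,4,5,6,7,8,9} 420
  8 to go: {0,1,2,3,4,6,8,9} 40  {0,2,3,4,6,7,8,9} 160  {1,2,3,4,6,7,8,9} 160  {2,3,4,5,6,7,8,9} 560
  if 0:j drops first: 720 orders
  if 1:i drops first: 720 orders
  if 5:h drops first: 360 orders
heap linearizations: 1800

1800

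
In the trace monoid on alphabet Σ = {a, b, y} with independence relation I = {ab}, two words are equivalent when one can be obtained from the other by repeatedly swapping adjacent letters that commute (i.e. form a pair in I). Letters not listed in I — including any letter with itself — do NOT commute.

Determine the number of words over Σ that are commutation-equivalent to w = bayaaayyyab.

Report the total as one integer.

4

0(b) covers ∅
1(a) covers ∅
2(y) covers 0:b, 1:a
3(a) covers 2:y
4(a) covers 3:a
5(a) covers 4:a
6(y) covers 5:a
7(y) covers 6:y
8(y) covers 7:y
9(a) covers 8:y
10(b) covers 8:y
floor of heap: 0:b, 1:a
completions by unplaced set U, small U first (add the entries for U minus each lowest piece of U):
  |U|=1: {9}:1  {10}:1
  |U|=2: {9,10}:2
  |U|=3: {8,9,10}:2
  |U|=4: {7,8,9,10}:2
  |U|=5: {6,7,8,9,10}:2
  |U|=6: {5,6,7,8,9,10}:2
  |U|=7: {4,5,6,7,8,9,10}:2
  |U|=8: {3,4,5,6,7,8,9,10}:2
  |U|=9: {2,3,4,5,6,7,8,9,10}:2
  start at 0(b): 2
  start at 1(a): 2
sum over floor = 4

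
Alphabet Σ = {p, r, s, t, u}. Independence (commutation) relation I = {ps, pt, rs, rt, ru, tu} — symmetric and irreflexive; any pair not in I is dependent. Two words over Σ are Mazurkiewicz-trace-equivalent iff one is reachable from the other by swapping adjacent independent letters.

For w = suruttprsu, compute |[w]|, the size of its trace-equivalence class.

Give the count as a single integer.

272

0(s) covers ∅
1(u) covers 0:s
2(r) covers ∅
3(u) covers 1:u
4(t) covers 0:s
5(t) covers 4:t
6(p) covers 2:r, 3:u
7(r) covers 6:p
8(s) covers 3:u, 5:t
9(u) covers 6:p, 8:s
floor of heap: 0:s, 2:r
completions by unplaced set U, small U first (add the entries for U minus each lowest piece of U):
  |U|=1: {7}:1  {9}:1
  |U|=2: {7,9}:2  {8,9}:1
  |U|=3: {5,8,9}:1  {6,7,9}:2  {7,8,9}:3
  |U|=4: {2,6,7,9}:2  {4,5,8,9}:1  {5,7,8,9}:4  {6,7,8,9}:5
  |U|=5: {2,6,7,8,9}:7  {3,6,7,8,9}:5  {4,5,7,8,9}:5  {5,6,7,8,9}:9
  |U|=6: {1,3,6,7,8,9}:5  {2,3,6,7,8,9}:12  {2,5,6,7,8,9}:16  {3,5,6,7,8,9}:14  {4,5,6,7,8,9}:14
  |U|=7: {1,2,3,6,7,8,9}:17  {1,3,5,6,7,8,9}:19  {2,3,5,6,7,8,9}:42  {2,4,5,6,7,8,9}:30  {3,4,5,6,7,8,9}:28
  |U|=8: {1,2,3,5,6,7,8,9}:78  {1,3,4,5,6,7,8,9}:47  {2,3,4,5,6,7,8,9}:100
  start at 0(s): 225
  start at 2(r): 47
sum over floor = 272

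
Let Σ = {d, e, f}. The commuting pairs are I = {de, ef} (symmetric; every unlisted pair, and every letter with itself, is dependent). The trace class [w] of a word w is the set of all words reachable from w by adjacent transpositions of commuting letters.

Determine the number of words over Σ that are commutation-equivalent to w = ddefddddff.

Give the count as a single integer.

#0=d has no predecessor
#1=d depends on [0:d]
#2=e has no predecessor
#3=f depends on [1:d]
#4=d depends on [3:f]
#5=d depends on [4:d]
#6=d depends on [5:d]
#7=d depends on [6:d]
#8=f depends on [7:d]
#9=f depends on [8:f]
sources: [0:d, 2:e]
N(rest) = Σ N(rest − s) over sources s of rest; N(one piece) = 1:
  size 1 → [2]=1  [9]=1
  size 2 → [2,9]=2  [8,9]=1
  size 3 → [2,8,9]=3  [7,8,9]=1
  size 4 → [2,7,8,9]=4  [6,7,8,9]=1
  size 5 → [2,6,7,8,9]=5  [5,6,7,8,9]=1
  size 6 → [2,5,6,7,8,9]=6  [4,5,6,7,8,9]=1
  size 7 → [2,4,5,6,7,8,9]=7  [3,4,5,6,7,8,9]=1
  size 8 → [1,3,4,5,6,7,8,9]=1  [2,3,4,5,6,7,8,9]=8
  first=0(d) contributes 9
  first=2(e) contributes 1
|[w]| = 10

10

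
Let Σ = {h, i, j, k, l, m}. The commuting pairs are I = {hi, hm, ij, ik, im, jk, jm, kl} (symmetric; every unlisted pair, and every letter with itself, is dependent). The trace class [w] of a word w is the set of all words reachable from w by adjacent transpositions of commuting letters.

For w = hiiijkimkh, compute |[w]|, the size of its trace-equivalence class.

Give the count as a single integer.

piece 0:h — minimal
piece 1:i — minimal
piece 2:i rests on {1:i}
piece 3:i rests on {2:i}
piece 4:j rests on {0:h}
piece 5:k rests on {0:h}
piece 6:i rests on {3:i}
piece 7:m rests on {5:k}
piece 8:k rests on {7:m}
piece 9:h rests on {4:j, 8:k}
minimal pieces: {0:h, 1:i}
ways to finish when only these pieces remain (= sum over removing one remaining piece with nothing left below it):
  1 left: {6}→1  {9}→1
  2 left: {3,6}→1  {4,9}→1  {6,9}→2  {8,9}→1
  3 left: {2,3,6}→1  {3,6,9}→3  {4,6,9}→3  {4,8,9}→2  {6,8,9}→3  {7,8,9}→1
  4 left: {1,2,3,6}→1  {2,3,6,9}→4  {3,4,6,9}→6  {3,6,8,9}→6  {4,6,8,9}→8  {4,7,8,9}→3  {5,7,8,9}→1  {6,7,8,9}→4
  5 left: {1,2,3,6,9}→5  {2,3,4,6,9}→10  {2,3,6,8,9}→10  {3,4,6,8,9}→20  {3,6,7,8,9}→10  {4,5,7,8,9}→4  {4,6,7,8,9}→15  {5,6,7,8,9}→5
  6 left: {0,4,5,7,8,9}→4  {1,2,3,4,6,9}→15  {1,2,3,6,8,9}→15  {2,3,4,6,8,9}→40  {2,3,6,7,8,9}→20  {3,4,6,7,8,9}→45  {3,5,6,7,8,9}→15  {4,5,6,7,8,9}→24
  7 left: {0,4,5,6,7,8,9}→28  {1,2,3,4,6,8,9}→70  {1,2,3,6,7,8,9}→35  {2,3,4,6,7,8,9}→105  {2,3,5,6,7,8,9}→35  {3,4,5,6,7,8,9}→84
  8 left: {0,3,4,5,6,7,8,9}→112  {1,2,3,4,6,7,8,9}→210  {1,2,3,5,6,7,8,9}→70  {2,3,4,5,6,7,8,9}→224
  placing 0:h first → 504 extensions
  placing 1:i first → 336 extensions
total linear extensions = 840

840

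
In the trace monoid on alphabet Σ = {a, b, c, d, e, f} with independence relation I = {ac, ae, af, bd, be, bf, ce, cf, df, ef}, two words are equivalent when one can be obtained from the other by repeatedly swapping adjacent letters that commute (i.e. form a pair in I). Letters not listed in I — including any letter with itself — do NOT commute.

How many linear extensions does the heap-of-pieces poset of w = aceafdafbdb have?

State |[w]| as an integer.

1980

#0=a has no predecessor
#1=c has no predecessor
#2=e has no predecessor
#3=a depends on [0:a]
#4=f has no predecessor
#5=d depends on [1:c, 2:e, 3:a]
#6=a depends on [5:d]
#7=f depends on [4:f]
#8=b depends on [6:a]
#9=d depends on [6:a]
#10=b depends on [8:b]
sources: [0:a, 1:c, 2:e, 4:f]
N(rest) = Σ N(rest − s) over sources s of rest; N(one piece) = 1:
  size 1 → [7]=1  [9]=1  [10]=1
  size 2 → [4,7]=1  [7,9]=2  [7,10]=2  [8,10]=1  [9,10]=2
  size 3 → [4,7,9]=3  [4,7,10]=3  [7,8,10]=3  [7,9,10]=6  [8,9,10]=3
  size 4 → [4,7,8,10]=6  [4,7,9,10]=12  [6,8,9,10]=3  [7,8,9,10]=12
  size 5 → [4,7,8,9,10]=30  [5,6,8,9,10]=3  [6,7,8,9,10]=15
  size 6 → [1,5,6,8,9,10]=3  [2,5,6,8,9,10]=3  [3,5,6,8,9,10]=3  [4,6,7,8,9,10]=45  [5,6,7,8,9,10]=18
  size 7 → [0,3,5,6,8,9,10]=3  [1,2,5,6,8,9,10]=6  [1,3,5,6,8,9,10]=6  [1,5,6,7,8,9,10]=21  [2,3,5,6,8,9,10]=6  [2,5,6,7,8,9,10]=21  [3,5,6,7,8,9,10]=21  [4,5,6,7,8,9,10]=63
  size 8 → [0,1,3,5,6,8,9,10]=9  [0,2,3,5,6,8,9,10]=9  [0,3,5,6,7,8,9,10]=24  [1,2,3,5,6,8,9,10]=18  [1,2,5,6,7,8,9,10]=48  [1,3,5,6,7,8,9,10]=48  [1,4,5,6,7,8,9,10]=84  [2,3,5,6,7,8,9,10]=48  [2,4,5,6,7,8,9,10]=84  [3,4,5,6,7,8,9,10]=84
  size 9 → [0,1,2,3,5,6,8,9,10]=36  [0,1,3,5,6,7,8,9,10]=81  [0,2,3,5,6,7,8,9,10]=81  [0,3,4,5,6,7,8,9,10]=108  [1,2,3,5,6,7,8,9,10]=162  [1,2,4,5,6,7,8,9,10]=216  [1,3,4,5,6,7,8,9,10]=216  [2,3,4,5,6,7,8,9,10]=216
  first=0(a) contributes 810
  first=1(c) contributes 405
  first=2(e) contributes 405
  first=4(f) contributes 360
|[w]| = 1980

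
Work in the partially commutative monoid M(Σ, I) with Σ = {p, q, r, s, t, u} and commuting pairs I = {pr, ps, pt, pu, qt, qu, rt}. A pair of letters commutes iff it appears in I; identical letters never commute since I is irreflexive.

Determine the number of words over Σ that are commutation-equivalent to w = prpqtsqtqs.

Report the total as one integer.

drop 0:p onto floor
drop 1:r onto floor
drop 2:p onto {0:p}
drop 3:q onto {1:r, 2:p}
drop 4:t onto floor
drop 5:s onto {3:q, 4:t}
drop 6:q onto {5:s}
drop 7:t onto {5:s}
drop 8:q onto {6:q}
drop 9:s onto {7:t, 8:q}
ground layer = {0:p, 1:r, 4:t}
drop-orders for the pieces not yet dropped (sum over which currently-grounded one goes next):
  1 to go: {9} 1
  2 to go: {7,9} 1  {8,9} 1
  3 to go: {6,8,9} 1  {7,8,9} 2
  4 to go: {6,7,8,9} 3
  5 to go: {5,6,7,8,9} 3
  6 to go: {3,5,6,7,8,9} 3  {4,5,6,7,8,9} 3
  7 to go: {1,3,5,6,7,8,9} 3  {2,3,5,6,7,8,9} 3  {3,4,5,6,7,8,9} 6
  8 to go: {0,2,3,5,6,7,8,9} 3  {1,2,3,5,6,7,8,9} 6  {1,3,4,5,6,7,8,9} 9  {2,3,4,5,6,7,8,9} 9
  if 0:p drops first: 24 orders
  if 1:r drops first: 12 orders
  if 4:t drops first: 9 orders
heap linearizations: 45

45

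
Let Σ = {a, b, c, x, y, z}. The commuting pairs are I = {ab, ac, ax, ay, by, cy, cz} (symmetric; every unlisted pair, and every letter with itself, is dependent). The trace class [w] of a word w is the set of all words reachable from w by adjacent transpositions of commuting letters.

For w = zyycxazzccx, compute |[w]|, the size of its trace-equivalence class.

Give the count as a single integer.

drop 0:z onto floor
drop 1:y onto {0:z}
drop 2:y onto {1:y}
drop 3:c onto floor
drop 4:x onto {2:y, 3:c}
drop 5:a onto {0:z}
drop 6:z onto {4:x, 5:a}
drop 7:z onto {6:z}
drop 8:c onto {4:x}
drop 9:c onto {8:c}
drop 10:x onto {7:z, 9:c}
ground layer = {0:z, 3:c}
drop-orders for the pieces not yet dropped (sum over which currently-grounded one goes next):
  1 to go: {10} 1
  2 to go: {7,10} 1  {9,10} 1
  3 to go: {6,7,10} 1  {7,9,10} 2  {8,9,10} 1
  4 to go: {5,6,7,10} 1  {6,7,9,10} 3  {7,8,9,10} 3
  5 to go: {5,6,7,9,10} 4  {6,7,8,9,10} 6
  6 to go: {4,6,7,8,9,10} 6  {5,6,7,8,9,10} 10
  7 to go: {2,4,6,7,8,9,10} 6  {3,4,6,7,8,9,10} 6  {4,5,6,7,8,9,10} 16
  8 to go: {1,2,4,6,7,8,9,10} 6  {2,3,4,6,7,8,9,10} 12  {2,4,5,6,7,8,9,10} 22  {3,4,5,6,7,8,9,10} 22
  9 to go: {1,2,3,4,6,7,8,9,10} 18  {1,2,4,5,6,7,8,9,10} 28  {2,3,4,5,6,7,8,9,10} 56
  if 0:z drops first: 102 orders
  if 3:c drops first: 28 orders
heap linearizations: 130

130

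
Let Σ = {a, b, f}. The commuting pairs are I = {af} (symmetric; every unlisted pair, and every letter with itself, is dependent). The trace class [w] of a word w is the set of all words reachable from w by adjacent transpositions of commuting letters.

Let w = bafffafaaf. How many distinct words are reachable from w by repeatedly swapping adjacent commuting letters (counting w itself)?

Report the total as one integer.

#0=b has no predecessor
#1=a depends on [0:b]
#2=f depends on [0:b]
#3=f depends on [2:f]
#4=f depends on [3:f]
#5=a depends on [1:a]
#6=f depends on [4:f]
#7=a depends on [5:a]
#8=a depends on [7:a]
#9=f depends on [6:f]
sources: [0:b]
N(rest) = Σ N(rest − s) over sources s of rest; N(one piece) = 1:
  size 1 → [8]=1  [9]=1
  size 2 → [6,9]=1  [7,8]=1  [8,9]=2
  size 3 → [4,6,9]=1  [5,7,8]=1  [6,8,9]=3  [7,8,9]=3
  size 4 → [1,5,7,8]=1  [3,4,6,9]=1  [4,6,8,9]=4  [5,7,8,9]=4  [6,7,8,9]=6
  size 5 → [1,5,7,8,9]=5  [2,3,4,6,9]=1  [3,4,6,8,9]=5  [4,6,7,8,9]=10  [5,6,7,8,9]=10
  size 6 → [1,5,6,7,8,9]=15  [2,3,4,6,8,9]=6  [3,4,6,7,8,9]=15  [4,5,6,7,8,9]=20
  size 7 → [1,4,5,6,7,8,9]=35  [2,3,4,6,7,8,9]=21  [3,4,5,6,7,8,9]=35
  size 8 → [1,3,4,5,6,7,8,9]=70  [2,3,4,5,6,7,8,9]=56
  first=0(b) contributes 126

126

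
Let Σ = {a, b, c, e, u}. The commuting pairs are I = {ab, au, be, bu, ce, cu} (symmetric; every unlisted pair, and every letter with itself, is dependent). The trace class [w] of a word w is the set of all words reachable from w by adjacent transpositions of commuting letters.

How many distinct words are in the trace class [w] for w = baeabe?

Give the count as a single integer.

0(b) covers ∅
1(a) covers ∅
2(e) covers 1:a
3(a) covers 2:e
4(b) covers 0:b
5(e) covers 3:a
floor of heap: 0:b, 1:a
completions by unplaced set U, small U first (add the entries for U minus each lowest piece of U):
  |U|=1: {4}:1  {5}:1
  |U|=2: {0,4}:1  {3,5}:1  {4,5}:2
  |U|=3: {0,4,5}:3  {2,3,5}:1  {3,4,5}:3
  |U|=4: {0,3,4,5}:6  {1,2,3,5}:1  {2,3,4,5}:4
  start at 0(b): 5
  start at 1(a): 10
sum over floor = 15

15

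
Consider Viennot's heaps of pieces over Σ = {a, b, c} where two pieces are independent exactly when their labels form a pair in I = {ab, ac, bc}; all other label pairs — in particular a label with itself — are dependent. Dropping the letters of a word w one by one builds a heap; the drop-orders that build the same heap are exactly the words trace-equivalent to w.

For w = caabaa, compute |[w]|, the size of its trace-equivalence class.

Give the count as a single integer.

0(c) covers ∅
1(a) covers ∅
2(a) covers 1:a
3(b) covers ∅
4(a) covers 2:a
5(a) covers 4:a
floor of heap: 0:c, 1:a, 3:b
completions by unplaced set U, small U first (add the entries for U minus each lowest piece of U):
  |U|=1: {0}:1  {3}:1  {5}:1
  |U|=2: {0,3}:2  {0,5}:2  {3,5}:2  {4,5}:1
  |U|=3: {0,3,5}:6  {0,4,5}:3  {2,4,5}:1  {3,4,5}:3
  |U|=4: {0,2,4,5}:4  {0,3,4,5}:12  {1,2,4,5}:1  {2,3,4,5}:4
  start at 0(c): 5
  start at 1(a): 20
  start at 3(b): 5
sum over floor = 30

30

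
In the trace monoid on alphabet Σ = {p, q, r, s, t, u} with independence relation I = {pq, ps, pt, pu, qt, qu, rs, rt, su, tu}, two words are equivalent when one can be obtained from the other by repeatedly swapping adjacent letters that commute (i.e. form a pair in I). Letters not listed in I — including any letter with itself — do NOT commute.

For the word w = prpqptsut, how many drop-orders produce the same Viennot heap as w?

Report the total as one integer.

0(p) covers ∅
1(r) covers 0:p
2(p) covers 1:r
3(q) covers 1:r
4(p) covers 2:p
5(t) covers ∅
6(s) covers 3:q, 5:t
7(u) covers 1:r
8(t) covers 6:s
floor of heap: 0:p, 5:t
completions by unplaced set U, small U first (add the entries for U minus each lowest piece of U):
  |U|=1: {4}:1  {7}:1  {8}:1
  |U|=2: {2,4}:1  {4,7}:2  {4,8}:2  {6,8}:1  {7,8}:2
  |U|=3: {2,4,7}:3  {2,4,8}:3  {3,6,8}:1  {4,6,8}:3  {4,7,8}:6  {5,6,8}:1  {6,7,8}:3
  |U|=4: {2,4,6,8}:6  {2,4,7,8}:12  {3,4,6,8}:4  {3,5,6,8}:2  {3,6,7,8}:4  {4,5,6,8}:4  {4,6,7,8}:12  {5,6,7,8}:4
  |U|=5: {2,3,4,6,8}:10  {2,4,5,6,8}:10  {2,4,6,7,8}:30  {3,4,5,6,8}:10  {3,4,6,7,8}:20  {3,5,6,7,8}:10  {4,5,6,7,8}:20
  |U|=6: {2,3,4,5,6,8}:30  {2,3,4,6,7,8}:60  {2,4,5,6,7,8}:60  {3,4,5,6,7,8}:60
  |U|=7: {1,2,3,4,6,7,8}:60  {2,3,4,5,6,7,8}:210
  start at 0(p): 270
  start at 5(t): 60
sum over floor = 330

330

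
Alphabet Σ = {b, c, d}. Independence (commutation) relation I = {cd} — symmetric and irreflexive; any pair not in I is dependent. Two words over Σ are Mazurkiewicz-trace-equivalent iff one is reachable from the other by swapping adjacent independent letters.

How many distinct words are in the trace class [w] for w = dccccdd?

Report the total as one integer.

35

0(d) covers ∅
1(c) covers ∅
2(c) covers 1:c
3(c) covers 2:c
4(c) covers 3:c
5(d) covers 0:d
6(d) covers 5:d
floor of heap: 0:d, 1:c
completions by unplaced set U, small U first (add the entries for U minus each lowest piece of U):
  |U|=1: {4}:1  {6}:1
  |U|=2: {3,4}:1  {4,6}:2  {5,6}:1
  |U|=3: {0,5,6}:1  {2,3,4}:1  {3,4,6}:3  {4,5,6}:3
  |U|=4: {0,4,5,6}:4  {1,2,3,4}:1  {2,3,4,6}:4  {3,4,5,6}:6
  |U|=5: {0,3,4,5,6}:10  {1,2,3,4,6}:5  {2,3,4,5,6}:10
  start at 0(d): 15
  start at 1(c): 20
sum over floor = 35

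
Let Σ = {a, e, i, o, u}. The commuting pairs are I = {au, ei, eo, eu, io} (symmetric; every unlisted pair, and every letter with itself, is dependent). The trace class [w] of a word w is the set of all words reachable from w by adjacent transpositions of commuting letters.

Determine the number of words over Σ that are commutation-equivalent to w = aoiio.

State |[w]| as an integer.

#0=a has no predecessor
#1=o depends on [0:a]
#2=i depends on [0:a]
#3=i depends on [2:i]
#4=o depends on [1:o]
sources: [0:a]
N(rest) = Σ N(rest − s) over sources s of rest; N(one piece) = 1:
  size 1 → [3]=1  [4]=1
  size 2 → [1,4]=1  [2,3]=1  [3,4]=2
  size 3 → [1,3,4]=3  [2,3,4]=3
  first=0(a) contributes 6

6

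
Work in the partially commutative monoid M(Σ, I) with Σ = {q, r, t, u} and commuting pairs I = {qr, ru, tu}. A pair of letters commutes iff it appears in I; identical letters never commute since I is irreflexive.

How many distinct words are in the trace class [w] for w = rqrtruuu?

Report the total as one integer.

65

#0=r has no predecessor
#1=q has no predecessor
#2=r depends on [0:r]
#3=t depends on [1:q, 2:r]
#4=r depends on [3:t]
#5=u depends on [1:q]
#6=u depends on [5:u]
#7=u depends on [6:u]
sources: [0:r, 1:q]
N(rest) = Σ N(rest − s) over sources s of rest; N(one piece) = 1:
  size 1 → [4]=1  [7]=1
  size 2 → [3,4]=1  [4,7]=2  [6,7]=1
  size 3 → [2,3,4]=1  [3,4,7]=3  [4,6,7]=3  [5,6,7]=1
  size 4 → [0,2,3,4]=1  [2,3,4,7]=4  [3,4,6,7]=6  [4,5,6,7]=4
  size 5 → [0,2,3,4,7]=5  [2,3,4,6,7]=10  [3,4,5,6,7]=10
  size 6 → [0,2,3,4,6,7]=15  [1,3,4,5,6,7]=10  [2,3,4,5,6,7]=20
  first=0(r) contributes 30
  first=1(q) contributes 35
|[w]| = 65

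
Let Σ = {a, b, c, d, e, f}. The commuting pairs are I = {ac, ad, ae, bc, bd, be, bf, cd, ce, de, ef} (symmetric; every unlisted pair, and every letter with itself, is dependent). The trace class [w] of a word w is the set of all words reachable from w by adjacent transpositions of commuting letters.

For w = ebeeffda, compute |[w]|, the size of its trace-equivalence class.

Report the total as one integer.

#0=e has no predecessor
#1=b has no predecessor
#2=e depends on [0:e]
#3=e depends on [2:e]
#4=f has no predecessor
#5=f depends on [4:f]
#6=d depends on [5:f]
#7=a depends on [1:b, 5:f]
sources: [0:e, 1:b, 4:f]
N(rest) = Σ N(rest − s) over sources s of rest; N(one piece) = 1:
  size 1 → [3]=1  [6]=1  [7]=1
  size 2 → [1,7]=1  [2,3]=1  [3,6]=2  [3,7]=2  [6,7]=2
  size 3 → [0,2,3]=1  [1,3,7]=3  [1,6,7]=3  [2,3,6]=3  [2,3,7]=3  [3,6,7]=6  [5,6,7]=2
  size 4 → [0,2,3,6]=4  [0,2,3,7]=4  [1,2,3,7]=6  [1,3,6,7]=12  [1,5,6,7]=5  [2,3,6,7]=12  [3,5,6,7]=8  [4,5,6,7]=2
  size 5 → [0,1,2,3,7]=10  [0,2,3,6,7]=20  [1,2,3,6,7]=30  [1,3,5,6,7]=25  [1,4,5,6,7]=7  [2,3,5,6,7]=20  [3,4,5,6,7]=10
  size 6 → [0,1,2,3,6,7]=60  [0,2,3,5,6,7]=40  [1,2,3,5,6,7]=75  [1,3,4,5,6,7]=42  [2,3,4,5,6,7]=30
  first=0(e) contributes 147
  first=1(b) contributes 70
  first=4(f) contributes 175
|[w]| = 392

392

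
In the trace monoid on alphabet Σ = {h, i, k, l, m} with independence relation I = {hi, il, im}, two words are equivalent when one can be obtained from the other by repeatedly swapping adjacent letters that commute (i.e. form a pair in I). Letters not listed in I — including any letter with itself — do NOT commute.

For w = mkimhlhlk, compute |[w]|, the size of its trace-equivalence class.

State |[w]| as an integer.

6

#0=m has no predecessor
#1=k depends on [0:m]
#2=i depends on [1:k]
#3=m depends on [1:k]
#4=h depends on [3:m]
#5=l depends on [4:h]
#6=h depends on [5:l]
#7=l depends on [6:h]
#8=k depends on [2:i, 7:l]
sources: [0:m]
N(rest) = Σ N(rest − s) over sources s of rest; N(one piece) = 1:
  size 1 → [8]=1
  size 2 → [2,8]=1  [7,8]=1
  size 3 → [2,7,8]=2  [6,7,8]=1
  size 4 → [2,6,7,8]=3  [5,6,7,8]=1
  size 5 → [2,5,6,7,8]=4  [4,5,6,7,8]=1
  size 6 → [2,4,5,6,7,8]=5  [3,4,5,6,7,8]=1
  size 7 → [2,3,4,5,6,7,8]=6
  first=0(m) contributes 6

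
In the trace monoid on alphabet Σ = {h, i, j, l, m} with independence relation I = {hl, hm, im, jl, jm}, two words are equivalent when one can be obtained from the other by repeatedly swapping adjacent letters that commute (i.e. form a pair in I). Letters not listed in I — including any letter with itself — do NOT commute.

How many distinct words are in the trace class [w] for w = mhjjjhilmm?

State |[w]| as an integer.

7

#0=m has no predecessor
#1=h has no predecessor
#2=j depends on [1:h]
#3=j depends on [2:j]
#4=j depends on [3:j]
#5=h depends on [4:j]
#6=i depends on [5:h]
#7=l depends on [0:m, 6:i]
#8=m depends on [7:l]
#9=m depends on [8:m]
sources: [0:m, 1:h]
N(rest) = Σ N(rest − s) over sources s of rest; N(one piece) = 1:
  size 1 → [9]=1
  size 2 → [8,9]=1
  size 3 → [7,8,9]=1
  size 4 → [0,7,8,9]=1  [6,7,8,9]=1
  size 5 → [0,6,7,8,9]=2  [5,6,7,8,9]=1
  size 6 → [0,5,6,7,8,9]=3  [4,5,6,7,8,9]=1
  size 7 → [0,4,5,6,7,8,9]=4  [3,4,5,6,7,8,9]=1
  size 8 → [0,3,4,5,6,7,8,9]=5  [2,3,4,5,6,7,8,9]=1
  first=0(m) contributes 1
  first=1(h) contributes 6
|[w]| = 7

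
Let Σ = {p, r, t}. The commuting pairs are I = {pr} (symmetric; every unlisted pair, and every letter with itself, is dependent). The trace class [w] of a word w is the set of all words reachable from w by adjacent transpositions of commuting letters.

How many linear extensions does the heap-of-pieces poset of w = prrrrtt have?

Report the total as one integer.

0(p) covers ∅
1(r) covers ∅
2(r) covers 1:r
3(r) covers 2:r
4(r) covers 3:r
5(t) covers 0:p, 4:r
6(t) covers 5:t
floor of heap: 0:p, 1:r
completions by unplaced set U, small U first (add the entries for U minus each lowest piece of U):
  |U|=1: {6}:1
  |U|=2: {5,6}:1
  |U|=3: {0,5,6}:1  {4,5,6}:1
  |U|=4: {0,4,5,6}:2  {3,4,5,6}:1
  |U|=5: {0,3,4,5,6}:3  {2,3,4,5,6}:1
  start at 0(p): 1
  start at 1(r): 4
sum over floor = 5

5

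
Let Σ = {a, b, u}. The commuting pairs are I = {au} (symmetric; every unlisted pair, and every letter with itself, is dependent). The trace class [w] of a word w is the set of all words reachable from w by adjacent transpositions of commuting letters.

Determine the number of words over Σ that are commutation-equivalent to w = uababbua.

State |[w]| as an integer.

#0=u has no predecessor
#1=a has no predecessor
#2=b depends on [0:u, 1:a]
#3=a depends on [2:b]
#4=b depends on [3:a]
#5=b depends on [4:b]
#6=u depends on [5:b]
#7=a depends on [5:b]
sources: [0:u, 1:a]
N(rest) = Σ N(rest − s) over sources s of rest; N(one piece) = 1:
  size 1 → [6]=1  [7]=1
  size 2 → [6,7]=2
  size 3 → [5,6,7]=2
  size 4 → [4,5,6,7]=2
  size 5 → [3,4,5,6,7]=2
  size 6 → [2,3,4,5,6,7]=2
  first=0(u) contributes 2
  first=1(a) contributes 2
|[w]| = 4

4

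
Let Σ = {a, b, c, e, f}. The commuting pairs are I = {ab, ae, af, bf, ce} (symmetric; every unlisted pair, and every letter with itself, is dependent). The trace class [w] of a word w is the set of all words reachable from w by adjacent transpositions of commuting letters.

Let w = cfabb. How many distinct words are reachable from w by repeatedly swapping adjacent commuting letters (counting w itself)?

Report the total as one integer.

12

drop 0:c onto floor
drop 1:f onto {0:c}
drop 2:a onto {0:c}
drop 3:b onto {0:c}
drop 4:b onto {3:b}
ground layer = {0:c}
drop-orders for the pieces not yet dropped (sum over which currently-grounded one goes next):
  1 to go: {1} 1  {2} 1  {4} 1
  2 to go: {1,2} 2  {1,4} 2  {2,4} 2  {3,4} 1
  3 to go: {1,2,4} 6  {1,3,4} 3  {2,3,4} 3
  if 0:c drops first: 12 orders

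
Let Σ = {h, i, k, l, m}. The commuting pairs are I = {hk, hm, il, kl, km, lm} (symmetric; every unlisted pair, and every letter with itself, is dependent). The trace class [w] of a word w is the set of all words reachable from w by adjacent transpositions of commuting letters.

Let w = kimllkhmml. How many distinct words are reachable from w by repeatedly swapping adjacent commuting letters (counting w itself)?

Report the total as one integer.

0(k) covers ∅
1(i) covers 0:k
2(m) covers 1:i
3(l) covers ∅
4(l) covers 3:l
5(k) covers 1:i
6(h) covers 1:i, 4:l
7(m) covers 2:m
8(m) covers 7:m
9(l) covers 6:h
floor of heap: 0:k, 3:l
completions by unplaced set U, small U first (add the entries for U minus each lowest piece of U):
  |U|=1: {5}:1  {8}:1  {9}:1
  |U|=2: {5,8}:2  {5,9}:2  {6,9}:1  {7,8}:1  {8,9}:2
  |U|=3: {2,7,8}:1  {4,6,9}:1  {5,6,9}:3  {5,7,8}:3  {5,8,9}:6  {6,8,9}:3  {7,8,9}:3
  |U|=4: {2,5,7,8}:4  {2,7,8,9}:4  {3,4,6,9}:1  {4,5,6,9}:4  {4,6,8,9}:4  {5,6,8,9}:12  {5,7,8,9}:12  {6,7,8,9}:6
  |U|=5: {2,5,7,8,9}:20  {2,6,7,8,9}:10  {3,4,5,6,9}:5  {3,4,6,8,9}:5  {4,5,6,8,9}:20  {4,6,7,8,9}:10  {5,6,7,8,9}:30
  |U|=6: {2,4,6,7,8,9}:20  {2,5,6,7,8,9}:60  {3,4,5,6,8,9}:30  {3,4,6,7,8,9}:15  {4,5,6,7,8,9}:60
  |U|=7: {1,2,5,6,7,8,9}:60  {2,3,4,6,7,8,9}:35  {2,4,5,6,7,8,9}:140  {3,4,5,6,7,8,9}:105
  |U|=8: {0,1,2,5,6,7,8,9}:60  {1,2,4,5,6,7,8,9}:200  {2,3,4,5,6,7,8,9}:280
  start at 0(k): 480
  start at 3(l): 260
sum over floor = 740

740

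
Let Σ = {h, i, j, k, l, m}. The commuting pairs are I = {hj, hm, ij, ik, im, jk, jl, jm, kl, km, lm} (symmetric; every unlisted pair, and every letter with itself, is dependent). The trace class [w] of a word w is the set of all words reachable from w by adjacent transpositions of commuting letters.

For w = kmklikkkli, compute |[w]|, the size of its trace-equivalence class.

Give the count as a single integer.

1260

#0=k has no predecessor
#1=m has no predecessor
#2=k depends on [0:k]
#3=l has no predecessor
#4=i depends on [3:l]
#5=k depends on [2:k]
#6=k depends on [5:k]
#7=k depends on [6:k]
#8=l depends on [4:i]
#9=i depends on [8:l]
sources: [0:k, 1:m, 3:l]
N(rest) = Σ N(rest − s) over sources s of rest; N(one piece) = 1:
  size 1 → [1]=1  [7]=1  [9]=1
  size 2 → [1,7]=2  [1,9]=2  [6,7]=1  [7,9]=2  [8,9]=1
  size 3 → [1,6,7]=3  [1,7,9]=6  [1,8,9]=3  [4,8,9]=1  [5,6,7]=1  [6,7,9]=3  [7,8,9]=3
  size 4 → [1,4,8,9]=4  [1,5,6,7]=4  [1,6,7,9]=12  [1,7,8,9]=12  [2,5,6,7]=1  [3,4,8,9]=1  [4,7,8,9]=4  [5,6,7,9]=4  [6,7,8,9]=6
  size 5 → [0,2,5,6,7]=1  [1,2,5,6,7]=5  [1,3,4,8,9]=5  [1,4,7,8,9]=20  [1,5,6,7,9]=20  [1,6,7,8,9]=30  [2,5,6,7,9]=5  [3,4,7,8,9]=5  [4,6,7,8,9]=10  [5,6,7,8,9]=10
  size 6 → [0,1,2,5,6,7]=6  [0,2,5,6,7,9]=6  [1,2,5,6,7,9]=30  [1,3,4,7,8,9]=30  [1,4,6,7,8,9]=60  [1,5,6,7,8,9]=60  [2,5,6,7,8,9]=15  [3,4,6,7,8,9]=15  [4,5,6,7,8,9]=20
  size 7 → [0,1,2,5,6,7,9]=42  [0,2,5,6,7,8,9]=21  [1,2,5,6,7,8,9]=105  [1,3,4,6,7,8,9]=105  [1,4,5,6,7,8,9]=140  [2,4,5,6,7,8,9]=35  [3,4,5,6,7,8,9]=35
  size 8 → [0,1,2,5,6,7,8,9]=168  [0,2,4,5,6,7,8,9]=56  [1,2,4,5,6,7,8,9]=280  [1,3,4,5,6,7,8,9]=280  [2,3,4,5,6,7,8,9]=70
  first=0(k) contributes 630
  first=1(m) contributes 126
  first=3(l) contributes 504
|[w]| = 1260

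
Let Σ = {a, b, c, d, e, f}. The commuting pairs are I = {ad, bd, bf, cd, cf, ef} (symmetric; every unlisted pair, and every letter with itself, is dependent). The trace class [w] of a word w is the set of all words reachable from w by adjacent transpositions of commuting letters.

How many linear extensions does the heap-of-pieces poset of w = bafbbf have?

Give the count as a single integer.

6

drop 0:b onto floor
drop 1:a onto {0:b}
drop 2:f onto {1:a}
drop 3:b onto {1:a}
drop 4:b onto {3:b}
drop 5:f onto {2:f}
ground layer = {0:b}
drop-orders for the pieces not yet dropped (sum over which currently-grounded one goes next):
  1 to go: {4} 1  {5} 1
  2 to go: {2,5} 1  {3,4} 1  {4,5} 2
  3 to go: {2,4,5} 3  {3,4,5} 3
  4 to go: {2,3,4,5} 6
  if 0:b drops first: 6 orders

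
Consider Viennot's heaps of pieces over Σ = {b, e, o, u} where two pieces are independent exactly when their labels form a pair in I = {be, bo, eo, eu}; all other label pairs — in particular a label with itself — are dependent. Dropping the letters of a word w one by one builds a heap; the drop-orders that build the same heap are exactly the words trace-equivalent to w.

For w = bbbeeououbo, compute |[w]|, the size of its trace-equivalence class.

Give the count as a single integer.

440

#0=b has no predecessor
#1=b depends on [0:b]
#2=b depends on [1:b]
#3=e has no predecessor
#4=e depends on [3:e]
#5=o has no predecessor
#6=u depends on [2:b, 5:o]
#7=o depends on [6:u]
#8=u depends on [7:o]
#9=b depends on [8:u]
#10=o depends on [8:u]
sources: [0:b, 3:e, 5:o]
N(rest) = Σ N(rest − s) over sources s of rest; N(one piece) = 1:
  size 1 → [4]=1  [9]=1  [10]=1
  size 2 → [3,4]=1  [4,9]=2  [4,10]=2  [9,10]=2
  size 3 → [3,4,9]=3  [3,4,10]=3  [4,9,10]=6  [8,9,10]=2
  size 4 → [3,4,9,10]=12  [4,8,9,10]=8  [7,8,9,10]=2
  size 5 → [3,4,8,9,10]=20  [4,7,8,9,10]=10  [6,7,8,9,10]=2
  size 6 → [2,6,7,8,9,10]=2  [3,4,7,8,9,10]=30  [4,6,7,8,9,10]=12  [5,6,7,8,9,10]=2
  size 7 → [1,2,6,7,8,9,10]=2  [2,4,6,7,8,9,10]=14  [2,5,6,7,8,9,10]=4  [3,4,6,7,8,9,10]=42  [4,5,6,7,8,9,10]=14
  size 8 → [0,1,2,6,7,8,9,10]=2  [1,2,4,6,7,8,9,10]=16  [1,2,5,6,7,8,9,10]=6  [2,3,4,6,7,8,9,10]=56  [2,4,5,6,7,8,9,10]=32  [3,4,5,6,7,8,9,10]=56
  size 9 → [0,1,2,4,6,7,8,9,10]=18  [0,1,2,5,6,7,8,9,10]=8  [1,2,3,4,6,7,8,9,10]=72  [1,2,4,5,6,7,8,9,10]=54  [2,3,4,5,6,7,8,9,10]=144
  first=0(b) contributes 270
  first=3(e) contributes 80
  first=5(o) contributes 90
|[w]| = 440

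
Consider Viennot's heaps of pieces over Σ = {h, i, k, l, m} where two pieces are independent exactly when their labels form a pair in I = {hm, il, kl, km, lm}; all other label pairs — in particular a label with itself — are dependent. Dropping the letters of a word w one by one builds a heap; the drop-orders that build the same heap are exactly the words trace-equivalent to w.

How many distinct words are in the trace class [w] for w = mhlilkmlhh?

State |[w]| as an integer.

170

0(m) covers ∅
1(h) covers ∅
2(l) covers 1:h
3(i) covers 0:m, 1:h
4(l) covers 2:l
5(k) covers 3:i
6(m) covers 3:i
7(l) covers 4:l
8(h) covers 5:k, 7:l
9(h) covers 8:h
floor of heap: 0:m, 1:h
completions by unplaced set U, small U first (add the entries for U minus each lowest piece of U):
  |U|=1: {6}:1  {9}:1
  |U|=2: {6,9}:2  {8,9}:1
  |U|=3: {5,8,9}:1  {6,8,9}:3  {7,8,9}:1
  |U|=4: {4,7,8,9}:1  {5,6,8,9}:4  {5,7,8,9}:2  {6,7,8,9}:4
  |U|=5: {2,4,7,8,9}:1  {3,5,6,8,9}:4  {4,5,7,8,9}:3  {4,6,7,8,9}:5  {5,6,7,8,9}:10
  |U|=6: {0,3,5,6,8,9}:4  {2,4,5,7,8,9}:4  {2,4,6,7,8,9}:6  {3,5,6,7,8,9}:14  {4,5,6,7,8,9}:18
  |U|=7: {0,3,5,6,7,8,9}:18  {2,4,5,6,7,8,9}:28  {3,4,5,6,7,8,9}:32
  |U|=8: {0,3,4,5,6,7,8,9}:50  {2,3,4,5,6,7,8,9}:60
  start at 0(m): 60
  start at 1(h): 110
sum over floor = 170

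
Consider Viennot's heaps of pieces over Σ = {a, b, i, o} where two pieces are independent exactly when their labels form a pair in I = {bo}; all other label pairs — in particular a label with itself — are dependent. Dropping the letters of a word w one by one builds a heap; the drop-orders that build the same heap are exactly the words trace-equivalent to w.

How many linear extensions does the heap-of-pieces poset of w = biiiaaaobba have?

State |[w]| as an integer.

0(b) covers ∅
1(i) covers 0:b
2(i) covers 1:i
3(i) covers 2:i
4(a) covers 3:i
5(a) covers 4:a
6(a) covers 5:a
7(o) covers 6:a
8(b) covers 6:a
9(b) covers 8:b
10(a) covers 7:o, 9:b
floor of heap: 0:b
completions by unplaced set U, small U first (add the entries for U minus each lowest piece of U):
  |U|=1: {10}:1
  |U|=2: {7,10}:1  {9,10}:1
  |U|=3: {7,9,10}:2  {8,9,10}:1
  |U|=4: {7,8,9,10}:3
  |U|=5: {6,7,8,9,10}:3
  |U|=6: {5,6,7,8,9,10}:3
  |U|=7: {4,5,6,7,8,9,10}:3
  |U|=8: {3,4,5,6,7,8,9,10}:3
  |U|=9: {2,3,4,5,6,7,8,9,10}:3
  start at 0(b): 3

3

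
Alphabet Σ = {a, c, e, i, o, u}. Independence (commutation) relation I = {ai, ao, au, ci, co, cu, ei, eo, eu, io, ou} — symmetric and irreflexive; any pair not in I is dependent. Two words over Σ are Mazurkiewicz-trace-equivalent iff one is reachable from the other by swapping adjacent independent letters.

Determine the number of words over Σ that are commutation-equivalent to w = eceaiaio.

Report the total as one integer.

168

piece 0:e — minimal
piece 1:c rests on {0:e}
piece 2:e rests on {1:c}
piece 3:a rests on {2:e}
piece 4:i — minimal
piece 5:a rests on {3:a}
piece 6:i rests on {4:i}
piece 7:o — minimal
minimal pieces: {0:e, 4:i, 7:o}
ways to finish when only these pieces remain (= sum over removing one remaining piece with nothing left below it):
  1 left: {5}→1  {6}→1  {7}→1
  2 left: {3,5}→1  {4,6}→1  {5,6}→2  {5,7}→2  {6,7}→2
  3 left: {2,3,5}→1  {3,5,6}→3  {3,5,7}→3  {4,5,6}→3  {4,6,7}→3  {5,6,7}→6
  4 left: {1,2,3,5}→1  {2,3,5,6}→4  {2,3,5,7}→4  {3,4,5,6}→6  {3,5,6,7}→12  {4,5,6,7}→12
  5 left: {0,1,2,3,5}→1  {1,2,3,5,6}→5  {1,2,3,5,7}→5  {2,3,4,5,6}→10  {2,3,5,6,7}→20  {3,4,5,6,7}→30
  6 left: {0,1,2,3,5,6}→6  {0,1,2,3,5,7}→6  {1,2,3,4,5,6}→15  {1,2,3,5,6,7}→30  {2,3,4,5,6,7}→60
  placing 0:e first → 105 extensions
  placing 4:i first → 42 extensions
  placing 7:o first → 21 extensions
total linear extensions = 168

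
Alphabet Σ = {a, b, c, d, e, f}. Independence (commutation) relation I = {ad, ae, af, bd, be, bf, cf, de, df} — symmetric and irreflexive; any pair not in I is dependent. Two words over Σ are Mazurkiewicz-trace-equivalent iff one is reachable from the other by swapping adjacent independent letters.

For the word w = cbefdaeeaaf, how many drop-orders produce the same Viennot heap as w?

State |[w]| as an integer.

1260

#0=c has no predecessor
#1=b depends on [0:c]
#2=e depends on [0:c]
#3=f depends on [2:e]
#4=d depends on [0:c]
#5=a depends on [1:b]
#6=e depends on [3:f]
#7=e depends on [6:e]
#8=a depends on [5:a]
#9=a depends on [8:a]
#10=f depends on [7:e]
sources: [0:c]
N(rest) = Σ N(rest − s) over sources s of rest; N(one piece) = 1:
  size 1 → [4]=1  [9]=1  [10]=1
  size 2 → [4,9]=2  [4,10]=2  [7,10]=1  [8,9]=1  [9,10]=2
  size 3 → [4,7,10]=3  [4,8,9]=3  [4,9,10]=6  [5,8,9]=1  [6,7,10]=1  [7,9,10]=3  [8,9,10]=3
  size 4 → [1,5,8,9]=1  [3,6,7,10]=1  [4,5,8,9]=4  [4,6,7,10]=4  [4,7,9,10]=12  [4,8,9,10]=12  [5,8,9,10]=4  [6,7,9,10]=4  [7,8,9,10]=6
  size 5 → [1,4,5,8,9]=5  [1,5,8,9,10]=5  [2,3,6,7,10]=1  [3,4,6,7,10]=5  [3,6,7,9,10]=5  [4,5,8,9,10]=20  [4,6,7,9,10]=20  [4,7,8,9,10]=30  [5,7,8,9,10]=10  [6,7,8,9,10]=10
  size 6 → [1,4,5,8,9,10]=30  [1,5,7,8,9,10]=15  [2,3,4,6,7,10]=6  [2,3,6,7,9,10]=6  [3,4,6,7,9,10]=30  [3,6,7,8,9,10]=15  [4,5,7,8,9,10]=60  [4,6,7,8,9,10]=60  [5,6,7,8,9,10]=20
  size 7 → [1,4,5,7,8,9,10]=105  [1,5,6,7,8,9,10]=35  [2,3,4,6,7,9,10]=42  [2,3,6,7,8,9,10]=21  [3,4,6,7,8,9,10]=105  [3,5,6,7,8,9,10]=35  [4,5,6,7,8,9,10]=140
  size 8 → [1,3,5,6,7,8,9,10]=70  [1,4,5,6,7,8,9,10]=280  [2,3,4,6,7,8,9,10]=168  [2,3,5,6,7,8,9,10]=56  [3,4,5,6,7,8,9,10]=280
  size 9 → [1,2,3,5,6,7,8,9,10]=126  [1,3,4,5,6,7,8,9,10]=630  [2,3,4,5,6,7,8,9,10]=504
  first=0(c) contributes 1260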